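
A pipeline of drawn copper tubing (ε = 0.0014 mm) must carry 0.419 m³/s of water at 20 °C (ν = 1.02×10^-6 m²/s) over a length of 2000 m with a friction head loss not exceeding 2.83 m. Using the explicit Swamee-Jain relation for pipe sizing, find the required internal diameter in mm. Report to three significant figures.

Swamee-Jain (Type III): D = 0.66·[ε^1.25·(LQ²/(gh_f))^4.75 + ν·Q^9.4·(L/(gh_f))^5.2]^0.04
LQ²/(gh_f) = 12.65; L/(gh_f) = 72.04
Term 1 = ε^1.25·(…)^4.75 = 0.00826; Term 2 = ν·Q^9.4·(…)^5.2 = 1.31
D = 0.66·(0.00826 + 1.31)^0.04 = 0.6673 m = 667 mm
Check: V = 1.20 m/s, Re = 7.84×10^5, f = 0.01214, h_f = 2.66 m ≈ 2.83 m ✓

D ≈ 667 mm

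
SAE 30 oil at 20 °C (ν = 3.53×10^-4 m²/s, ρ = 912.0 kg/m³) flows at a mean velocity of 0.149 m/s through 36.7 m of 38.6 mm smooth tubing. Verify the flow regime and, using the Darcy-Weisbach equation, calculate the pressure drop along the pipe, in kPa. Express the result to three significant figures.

Re = VD/ν = 0.149·0.03860/3.53×10^-4 = 16.3 → laminar (Re < 2300)
f = 64/Re = 3.928
h_f = f(L/D)V²/(2g) = 3.928·(36.7/0.03860)·0.149²/(2·9.81) = 4.226 m
Δp = ρg·h_f = 912.0·9.81·4.226 = 37.81 kPa

Δp ≈ 37.8 kPa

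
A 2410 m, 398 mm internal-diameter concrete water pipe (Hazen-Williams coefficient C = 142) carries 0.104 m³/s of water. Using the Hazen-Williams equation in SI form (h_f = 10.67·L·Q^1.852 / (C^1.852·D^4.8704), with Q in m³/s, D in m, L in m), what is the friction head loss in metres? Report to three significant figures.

h_f = 10.67·2410·0.104^1.852 / (142^1.852·0.398^4.8704) = 3.568 m

h_f ≈ 3.57 m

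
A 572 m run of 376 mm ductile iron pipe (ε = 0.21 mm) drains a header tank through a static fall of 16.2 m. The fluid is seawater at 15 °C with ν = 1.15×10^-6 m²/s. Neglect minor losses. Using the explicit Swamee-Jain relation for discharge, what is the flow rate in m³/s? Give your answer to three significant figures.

Swamee-Jain (Type II): Q = -0.965·√(gD⁵h_f/L)·ln[ε/(3.7D) + √(3.17ν²L/(gD³h_f))]
√(gD⁵h_f/L) = √(9.81·0.376⁵·16.2/572) = 0.04569
ε/(3.7D) = 1.51×10^-4; √(3.17ν²L/(gD³h_f)) = 1.68×10^-5
Q = -0.965·0.04569·ln(1.678×10^-4) = 0.3833 m³/s
Check: V = 3.45 m/s, Re = 1.13×10^6, f = 0.01763, h_f = 16.3 m ≈ 16.2 m ✓

Q ≈ 0.383 m³/s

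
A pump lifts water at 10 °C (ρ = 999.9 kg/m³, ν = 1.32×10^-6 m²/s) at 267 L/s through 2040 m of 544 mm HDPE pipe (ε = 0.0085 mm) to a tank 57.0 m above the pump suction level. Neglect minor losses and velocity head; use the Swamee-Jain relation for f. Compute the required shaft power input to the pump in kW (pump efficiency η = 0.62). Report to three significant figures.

P_shaft ≈ 255 kW

V = 4Q/(πD²) = 1.149 m/s; Re = 4.73×10^5; ε/D = 1.56×10^-5; f = 0.01346
h_f = f(L/D)V²/2g = 3.395 m
Total head H = z + h_f = 57.0 + 3.395 = 60.39 m
P_hyd = ρgQH = 999.9·9.81·0.267·60.39 = 158.2 kW
P_shaft = P_hyd/η = 158.2/0.62 = 255.1 kW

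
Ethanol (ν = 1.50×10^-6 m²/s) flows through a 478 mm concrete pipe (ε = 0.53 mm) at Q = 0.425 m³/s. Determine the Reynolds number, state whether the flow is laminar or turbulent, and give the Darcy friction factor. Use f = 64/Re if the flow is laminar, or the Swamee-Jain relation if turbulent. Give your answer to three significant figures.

Re ≈ 7.55×10^5; turbulent; f ≈ 0.0206

V = 4Q/(πD²) = 2.368 m/s
Re = VD/ν = 2.368·0.478/1.50×10^-6 = 7.55×10^5
Re > 4000 → turbulent; ε/D = 0.00111
Swamee-Jain: f = 0.02061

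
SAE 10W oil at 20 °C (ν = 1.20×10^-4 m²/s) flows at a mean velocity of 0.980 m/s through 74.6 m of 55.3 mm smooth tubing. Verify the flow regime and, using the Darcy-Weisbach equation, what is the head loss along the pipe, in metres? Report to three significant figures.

h_f ≈ 9.36 m

Re = VD/ν = 0.980·0.05530/1.20×10^-4 = 452 → laminar (Re < 2300)
f = 64/Re = 0.1417
h_f = f(L/D)V²/(2g) = 0.1417·(74.6/0.05530)·0.980²/(2·9.81) = 9.358 m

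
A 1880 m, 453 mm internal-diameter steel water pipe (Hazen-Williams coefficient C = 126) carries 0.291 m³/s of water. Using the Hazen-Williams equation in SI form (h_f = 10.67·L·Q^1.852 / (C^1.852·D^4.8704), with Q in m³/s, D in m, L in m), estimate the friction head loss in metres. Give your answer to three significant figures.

h_f ≈ 12.4 m

h_f = 10.67·1880·0.291^1.852 / (126^1.852·0.453^4.8704) = 12.43 m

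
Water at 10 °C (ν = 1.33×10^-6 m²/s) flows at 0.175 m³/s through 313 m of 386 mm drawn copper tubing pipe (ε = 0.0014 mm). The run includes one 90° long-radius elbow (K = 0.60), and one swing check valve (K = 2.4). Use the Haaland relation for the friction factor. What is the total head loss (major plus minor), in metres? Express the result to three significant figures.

V = 4Q/(πD²) = 1.495 m/s; V²/2g = 0.1140 m
Re = 4.34×10^5, ε/D = 3.63×10^-6 → f = 0.01344 (Haaland)
Major: h_f = f(L/D)·V²/2g = 0.01344·810.9·0.1140 = 1.242 m
Minor: ΣK = 3.00; h_m = ΣK·V²/2g = 0.3420 m
Total H_L = 1.242 + 0.3420 = 1.584 m

H_L ≈ 1.58 m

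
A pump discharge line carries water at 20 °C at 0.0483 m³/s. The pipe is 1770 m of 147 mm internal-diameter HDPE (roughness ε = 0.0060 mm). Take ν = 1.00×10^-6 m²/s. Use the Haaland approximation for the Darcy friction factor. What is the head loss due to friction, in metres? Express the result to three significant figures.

V = 4Q/(πD²) = 4·0.0483/(π·0.147²) = 2.846 m/s
Re = VD/ν = 2.846·0.147/1.00×10^-6 = 4.18×10^5 → turbulent
ε/D = 0.0060/147 = 4.08×10^-5
Haaland: f = 0.01393
h_f = f(L/D)V²/(2g) = 0.01393·(1770/0.147)·2.846²/(2·9.81) = 69.24 m

h_f ≈ 69.2 m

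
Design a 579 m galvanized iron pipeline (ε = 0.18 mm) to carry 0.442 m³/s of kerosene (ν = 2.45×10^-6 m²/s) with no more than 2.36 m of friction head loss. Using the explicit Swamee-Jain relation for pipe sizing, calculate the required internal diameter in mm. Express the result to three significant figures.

Swamee-Jain (Type III): D = 0.66·[ε^1.25·(LQ²/(gh_f))^4.75 + ν·Q^9.4·(L/(gh_f))^5.2]^0.04
LQ²/(gh_f) = 4.886; L/(gh_f) = 25.01
Term 1 = ε^1.25·(…)^4.75 = 0.0390; Term 2 = ν·Q^9.4·(…)^5.2 = 0.0212
D = 0.66·(0.0390 + 0.0212)^0.04 = 0.5898 m = 590 mm
Check: V = 1.62 m/s, Re = 3.89×10^5, f = 0.01672, h_f = 2.19 m ≈ 2.36 m ✓

D ≈ 590 mm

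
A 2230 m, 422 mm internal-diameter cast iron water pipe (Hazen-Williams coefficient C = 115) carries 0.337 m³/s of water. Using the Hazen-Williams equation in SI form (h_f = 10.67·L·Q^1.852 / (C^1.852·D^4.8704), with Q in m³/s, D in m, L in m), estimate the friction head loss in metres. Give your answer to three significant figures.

h_f = 10.67·2230·0.337^1.852 / (115^1.852·0.422^4.8704) = 32.37 m

h_f ≈ 32.4 m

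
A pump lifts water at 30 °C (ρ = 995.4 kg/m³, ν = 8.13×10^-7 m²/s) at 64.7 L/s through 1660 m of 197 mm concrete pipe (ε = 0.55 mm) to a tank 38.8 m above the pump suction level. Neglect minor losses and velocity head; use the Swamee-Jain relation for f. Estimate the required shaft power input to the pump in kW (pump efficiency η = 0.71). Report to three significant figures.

V = 4Q/(πD²) = 2.123 m/s; Re = 5.14×10^5; ε/D = 0.00279; f = 0.02603
h_f = f(L/D)V²/2g = 50.37 m
Total head H = z + h_f = 38.8 + 50.37 = 89.17 m
P_hyd = ρgQH = 995.4·9.81·0.0647·89.17 = 56.34 kW
P_shaft = P_hyd/η = 56.34/0.71 = 79.35 kW

P_shaft ≈ 79.3 kW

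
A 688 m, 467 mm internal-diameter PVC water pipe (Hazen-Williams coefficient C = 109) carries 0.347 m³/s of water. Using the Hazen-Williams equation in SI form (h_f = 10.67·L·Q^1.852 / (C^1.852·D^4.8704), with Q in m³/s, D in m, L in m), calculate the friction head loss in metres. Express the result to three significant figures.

h_f ≈ 7.11 m

h_f = 10.67·688·0.347^1.852 / (109^1.852·0.467^4.8704) = 7.107 m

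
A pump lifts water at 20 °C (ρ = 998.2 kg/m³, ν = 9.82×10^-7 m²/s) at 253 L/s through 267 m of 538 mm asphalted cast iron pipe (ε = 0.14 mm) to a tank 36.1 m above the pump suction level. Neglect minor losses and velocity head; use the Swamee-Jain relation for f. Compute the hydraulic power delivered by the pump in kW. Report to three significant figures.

V = 4Q/(πD²) = 1.113 m/s; Re = 6.10×10^5; ε/D = 2.60×10^-4; f = 0.01582
h_f = f(L/D)V²/2g = 0.4958 m
Total head H = z + h_f = 36.1 + 0.4958 = 36.60 m
P_hyd = ρgQH = 998.2·9.81·0.253·36.60 = 90.66 kW

P_hyd ≈ 90.7 kW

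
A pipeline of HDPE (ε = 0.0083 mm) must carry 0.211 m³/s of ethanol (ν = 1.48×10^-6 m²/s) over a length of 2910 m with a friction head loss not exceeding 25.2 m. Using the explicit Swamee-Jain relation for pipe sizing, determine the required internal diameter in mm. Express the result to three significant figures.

D ≈ 360 mm

Swamee-Jain (Type III): D = 0.66·[ε^1.25·(LQ²/(gh_f))^4.75 + ν·Q^9.4·(L/(gh_f))^5.2]^0.04
LQ²/(gh_f) = 0.5241; L/(gh_f) = 11.77
Term 1 = ε^1.25·(…)^4.75 = 2.07×10^-8; Term 2 = ν·Q^9.4·(…)^5.2 = 2.44×10^-7
D = 0.66·(2.07×10^-8 + 2.44×10^-7)^0.04 = 0.3601 m = 360 mm
Check: V = 2.07 m/s, Re = 5.04×10^5, f = 0.01343, h_f = 23.7 m ≈ 25.2 m ✓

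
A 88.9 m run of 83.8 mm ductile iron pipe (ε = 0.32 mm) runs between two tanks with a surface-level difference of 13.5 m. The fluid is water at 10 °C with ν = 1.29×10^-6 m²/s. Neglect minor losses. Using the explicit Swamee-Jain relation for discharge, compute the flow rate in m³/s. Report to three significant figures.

Q ≈ 0.0163 m³/s

Swamee-Jain (Type II): Q = -0.965·√(gD⁵h_f/L)·ln[ε/(3.7D) + √(3.17ν²L/(gD³h_f))]
√(gD⁵h_f/L) = √(9.81·0.0838⁵·13.5/88.9) = 0.002481
ε/(3.7D) = 0.00103; √(3.17ν²L/(gD³h_f)) = 7.76×10^-5
Q = -0.965·0.002481·ln(0.001110) = 0.01629 m³/s
Check: V = 2.95 m/s, Re = 1.92×10^5, f = 0.02881, h_f = 13.6 m ≈ 13.5 m ✓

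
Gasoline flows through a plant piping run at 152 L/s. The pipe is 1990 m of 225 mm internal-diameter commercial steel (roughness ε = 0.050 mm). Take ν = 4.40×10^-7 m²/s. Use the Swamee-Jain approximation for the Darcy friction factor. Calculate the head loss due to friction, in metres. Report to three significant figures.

h_f ≈ 96.1 m

V = 4Q/(πD²) = 4·0.152/(π·0.225²) = 3.823 m/s
Re = VD/ν = 3.823·0.225/4.40×10^-7 = 1.95×10^6 → turbulent
ε/D = 0.050/225 = 2.22×10^-4
Swamee-Jain: f = 0.01459
h_f = f(L/D)V²/(2g) = 0.01459·(1990/0.225)·3.823²/(2·9.81) = 96.12 m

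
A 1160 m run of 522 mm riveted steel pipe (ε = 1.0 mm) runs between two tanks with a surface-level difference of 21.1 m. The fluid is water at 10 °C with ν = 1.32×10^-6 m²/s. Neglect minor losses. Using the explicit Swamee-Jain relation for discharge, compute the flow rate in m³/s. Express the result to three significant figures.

Swamee-Jain (Type II): Q = -0.965·√(gD⁵h_f/L)·ln[ε/(3.7D) + √(3.17ν²L/(gD³h_f))]
√(gD⁵h_f/L) = √(9.81·0.522⁵·21.1/1160) = 0.08316
ε/(3.7D) = 5.18×10^-4; √(3.17ν²L/(gD³h_f)) = 1.48×10^-5
Q = -0.965·0.08316·ln(5.325×10^-4) = 0.6049 m³/s
Check: V = 2.83 m/s, Re = 1.12×10^6, f = 0.02340, h_f = 21.2 m ≈ 21.1 m ✓

Q ≈ 0.605 m³/s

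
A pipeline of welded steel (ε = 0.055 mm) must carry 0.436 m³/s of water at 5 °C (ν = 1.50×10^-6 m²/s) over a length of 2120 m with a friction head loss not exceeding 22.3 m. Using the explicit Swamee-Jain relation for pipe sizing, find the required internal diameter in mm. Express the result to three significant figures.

D ≈ 466 mm

Swamee-Jain (Type III): D = 0.66·[ε^1.25·(LQ²/(gh_f))^4.75 + ν·Q^9.4·(L/(gh_f))^5.2]^0.04
LQ²/(gh_f) = 1.842; L/(gh_f) = 9.691
Term 1 = ε^1.25·(…)^4.75 = 8.63×10^-5; Term 2 = ν·Q^9.4·(…)^5.2 = 8.25×10^-5
D = 0.66·(8.63×10^-5 + 8.25×10^-5)^0.04 = 0.4663 m = 466 mm
Check: V = 2.55 m/s, Re = 7.94×10^5, f = 0.01403, h_f = 21.2 m ≈ 22.3 m ✓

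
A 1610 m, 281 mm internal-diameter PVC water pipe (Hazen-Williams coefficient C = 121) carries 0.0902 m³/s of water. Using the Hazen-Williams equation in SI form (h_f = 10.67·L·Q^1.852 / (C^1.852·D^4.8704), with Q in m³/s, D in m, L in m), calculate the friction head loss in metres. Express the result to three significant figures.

h_f = 10.67·1610·0.0902^1.852 / (121^1.852·0.281^4.8704) = 13.42 m

h_f ≈ 13.4 m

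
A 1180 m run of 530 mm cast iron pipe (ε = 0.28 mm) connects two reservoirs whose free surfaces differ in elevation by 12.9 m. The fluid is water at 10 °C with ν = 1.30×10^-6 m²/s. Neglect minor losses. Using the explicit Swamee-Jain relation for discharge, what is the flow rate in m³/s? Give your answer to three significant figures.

Q ≈ 0.564 m³/s

Swamee-Jain (Type II): Q = -0.965·√(gD⁵h_f/L)·ln[ε/(3.7D) + √(3.17ν²L/(gD³h_f))]
√(gD⁵h_f/L) = √(9.81·0.530⁵·12.9/1180) = 0.06697
ε/(3.7D) = 1.43×10^-4; √(3.17ν²L/(gD³h_f)) = 1.83×10^-5
Q = -0.965·0.06697·ln(1.611×10^-4) = 0.5644 m³/s
Check: V = 2.56 m/s, Re = 1.04×10^6, f = 0.01747, h_f = 13.0 m ≈ 12.9 m ✓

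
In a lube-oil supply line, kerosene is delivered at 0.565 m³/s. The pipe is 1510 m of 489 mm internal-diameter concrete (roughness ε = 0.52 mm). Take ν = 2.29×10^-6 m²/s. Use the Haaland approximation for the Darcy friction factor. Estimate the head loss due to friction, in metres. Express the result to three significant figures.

V = 4Q/(πD²) = 4·0.565/(π·0.489²) = 3.008 m/s
Re = VD/ν = 3.008·0.489/2.29×10^-6 = 6.42×10^5 → turbulent
ε/D = 0.52/489 = 0.00106
Haaland: f = 0.02037
h_f = f(L/D)V²/(2g) = 0.02037·(1510/0.489)·3.008²/(2·9.81) = 29.01 m

h_f ≈ 29.0 m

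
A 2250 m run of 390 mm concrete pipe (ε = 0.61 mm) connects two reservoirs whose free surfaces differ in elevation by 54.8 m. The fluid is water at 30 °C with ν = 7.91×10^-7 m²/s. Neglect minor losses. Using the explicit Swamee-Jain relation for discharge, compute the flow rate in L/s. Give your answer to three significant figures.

Swamee-Jain (Type II): Q = -0.965·√(gD⁵h_f/L)·ln[ε/(3.7D) + √(3.17ν²L/(gD³h_f))]
√(gD⁵h_f/L) = √(9.81·0.390⁵·54.8/2250) = 0.04643
ε/(3.7D) = 4.23×10^-4; √(3.17ν²L/(gD³h_f)) = 1.18×10^-5
Q = -0.965·0.04643·ln(4.346×10^-4) = 0.3468 m³/s
Check: V = 2.90 m/s, Re = 1.43×10^6, f = 0.02218, h_f = 55.0 m ≈ 54.8 m ✓

Q ≈ 347 L/s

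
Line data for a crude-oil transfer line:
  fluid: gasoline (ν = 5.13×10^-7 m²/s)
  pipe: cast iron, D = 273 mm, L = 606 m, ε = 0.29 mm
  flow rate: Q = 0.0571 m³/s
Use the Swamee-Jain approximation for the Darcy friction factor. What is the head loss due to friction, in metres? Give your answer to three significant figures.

h_f ≈ 2.22 m

V = 4Q/(πD²) = 4·0.0571/(π·0.273²) = 0.9755 m/s
Re = VD/ν = 0.9755·0.273/5.13×10^-7 = 5.19×10^5 → turbulent
ε/D = 0.29/273 = 0.00106
Swamee-Jain: f = 0.02060
h_f = f(L/D)V²/(2g) = 0.02060·(606/0.273)·0.9755²/(2·9.81) = 2.218 m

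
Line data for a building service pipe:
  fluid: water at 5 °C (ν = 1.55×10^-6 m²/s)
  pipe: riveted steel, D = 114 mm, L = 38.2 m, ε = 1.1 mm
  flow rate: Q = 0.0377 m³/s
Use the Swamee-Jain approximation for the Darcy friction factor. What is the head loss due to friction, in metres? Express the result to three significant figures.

h_f ≈ 8.81 m

V = 4Q/(πD²) = 4·0.0377/(π·0.114²) = 3.694 m/s
Re = VD/ν = 3.694·0.114/1.55×10^-6 = 2.72×10^5 → turbulent
ε/D = 1.1/114 = 0.00965
Swamee-Jain: f = 0.03780
h_f = f(L/D)V²/(2g) = 0.03780·(38.2/0.114)·3.694²/(2·9.81) = 8.808 m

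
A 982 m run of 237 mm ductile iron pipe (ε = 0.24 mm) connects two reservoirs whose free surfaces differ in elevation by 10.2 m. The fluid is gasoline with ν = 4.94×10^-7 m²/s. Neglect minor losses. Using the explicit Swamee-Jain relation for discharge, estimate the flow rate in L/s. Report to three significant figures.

Swamee-Jain (Type II): Q = -0.965·√(gD⁵h_f/L)·ln[ε/(3.7D) + √(3.17ν²L/(gD³h_f))]
√(gD⁵h_f/L) = √(9.81·0.237⁵·10.2/982) = 0.008729
ε/(3.7D) = 2.74×10^-4; √(3.17ν²L/(gD³h_f)) = 2.39×10^-5
Q = -0.965·0.008729·ln(2.976×10^-4) = 0.06840 m³/s
Check: V = 1.55 m/s, Re = 7.44×10^5, f = 0.02020, h_f = 10.3 m ≈ 10.2 m ✓

Q ≈ 68.4 L/s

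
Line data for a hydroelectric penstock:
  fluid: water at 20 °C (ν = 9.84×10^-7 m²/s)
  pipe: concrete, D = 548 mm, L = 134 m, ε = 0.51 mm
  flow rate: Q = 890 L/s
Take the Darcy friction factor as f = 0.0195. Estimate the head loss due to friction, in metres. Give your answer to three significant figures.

V = 4Q/(πD²) = 4·0.890/(π·0.548²) = 3.773 m/s
h_f = f(L/D)V²/(2g) = 0.01950·(134/0.548)·3.773²/(2·9.81) = 3.460 m

h_f ≈ 3.46 m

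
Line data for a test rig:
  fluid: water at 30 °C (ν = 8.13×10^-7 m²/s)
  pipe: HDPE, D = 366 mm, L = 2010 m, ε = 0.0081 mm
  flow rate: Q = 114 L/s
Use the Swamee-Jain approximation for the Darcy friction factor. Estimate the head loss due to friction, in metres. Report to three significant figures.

h_f ≈ 4.43 m

V = 4Q/(πD²) = 4·0.114/(π·0.366²) = 1.084 m/s
Re = VD/ν = 1.084·0.366/8.13×10^-7 = 4.88×10^5 → turbulent
ε/D = 0.0081/366 = 2.21×10^-5
Swamee-Jain: f = 0.01349
h_f = f(L/D)V²/(2g) = 0.01349·(2010/0.366)·1.084²/(2·9.81) = 4.434 m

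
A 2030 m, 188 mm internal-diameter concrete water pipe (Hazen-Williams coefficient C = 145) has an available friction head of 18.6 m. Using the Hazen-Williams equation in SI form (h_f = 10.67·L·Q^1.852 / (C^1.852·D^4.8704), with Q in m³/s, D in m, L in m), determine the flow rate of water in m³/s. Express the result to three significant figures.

Rearranging: Q = [h_f·C^1.852·D^4.8704 / (10.67·L)]^(1/1.852)
Q = [18.6·145^1.852·0.188^4.8704 / (10.67·2030)]^0.540 = 0.03953 m³/s

Q ≈ 0.0395 m³/s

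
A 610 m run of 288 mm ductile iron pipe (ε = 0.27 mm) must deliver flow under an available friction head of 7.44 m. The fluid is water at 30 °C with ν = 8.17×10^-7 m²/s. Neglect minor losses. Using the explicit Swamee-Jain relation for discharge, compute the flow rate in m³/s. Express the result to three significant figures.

Q ≈ 0.122 m³/s

Swamee-Jain (Type II): Q = -0.965·√(gD⁵h_f/L)·ln[ε/(3.7D) + √(3.17ν²L/(gD³h_f))]
√(gD⁵h_f/L) = √(9.81·0.288⁵·7.44/610) = 0.01540
ε/(3.7D) = 2.53×10^-4; √(3.17ν²L/(gD³h_f)) = 2.72×10^-5
Q = -0.965·0.01540·ln(2.806×10^-4) = 0.1215 m³/s
Check: V = 1.87 m/s, Re = 6.58×10^5, f = 0.01992, h_f = 7.48 m ≈ 7.44 m ✓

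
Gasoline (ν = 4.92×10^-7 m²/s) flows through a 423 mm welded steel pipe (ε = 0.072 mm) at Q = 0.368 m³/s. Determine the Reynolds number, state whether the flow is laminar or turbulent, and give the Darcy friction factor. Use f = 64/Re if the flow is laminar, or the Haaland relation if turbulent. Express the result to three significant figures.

V = 4Q/(πD²) = 2.619 m/s
Re = VD/ν = 2.619·0.423/4.92×10^-7 = 2.25×10^6
Re > 4000 → turbulent; ε/D = 1.70×10^-4
Haaland: f = 0.01377

Re ≈ 2.25×10^6; turbulent; f ≈ 0.0138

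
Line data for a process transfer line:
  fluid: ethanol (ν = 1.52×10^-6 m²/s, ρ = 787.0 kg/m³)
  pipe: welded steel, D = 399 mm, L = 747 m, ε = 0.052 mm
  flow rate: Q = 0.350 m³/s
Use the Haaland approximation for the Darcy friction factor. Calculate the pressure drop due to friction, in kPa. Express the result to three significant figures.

V = 4Q/(πD²) = 4·0.350/(π·0.399²) = 2.799 m/s
Re = VD/ν = 2.799·0.399/1.52×10^-6 = 7.35×10^5 → turbulent
ε/D = 0.052/399 = 1.30×10^-4
Haaland: f = 0.01408
h_f = f(L/D)V²/(2g) = 0.01408·(747/0.399)·2.799²/(2·9.81) = 10.53 m
Δp = ρg·h_f = 787.0·9.81·10.53 = 81.27 kPa

Δp ≈ 81.3 kPa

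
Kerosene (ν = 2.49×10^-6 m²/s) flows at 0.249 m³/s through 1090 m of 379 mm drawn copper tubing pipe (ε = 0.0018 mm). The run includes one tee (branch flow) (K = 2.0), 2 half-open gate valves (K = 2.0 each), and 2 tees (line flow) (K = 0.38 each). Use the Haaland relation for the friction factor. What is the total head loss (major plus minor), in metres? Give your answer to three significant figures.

V = 4Q/(πD²) = 2.207 m/s; V²/2g = 0.2483 m
Re = 3.36×10^5, ε/D = 4.75×10^-6 → f = 0.01408 (Haaland)
Major: h_f = f(L/D)·V²/2g = 0.01408·2876·0.2483 = 10.06 m
Minor: ΣK = 6.76; h_m = ΣK·V²/2g = 1.678 m
Total H_L = 10.06 + 1.678 = 11.74 m

H_L ≈ 11.7 m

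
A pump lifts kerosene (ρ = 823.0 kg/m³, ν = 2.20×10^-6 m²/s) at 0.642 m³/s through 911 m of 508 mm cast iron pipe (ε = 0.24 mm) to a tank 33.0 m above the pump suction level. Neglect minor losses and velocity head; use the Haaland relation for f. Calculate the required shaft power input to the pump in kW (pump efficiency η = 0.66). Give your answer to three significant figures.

V = 4Q/(πD²) = 3.168 m/s; Re = 7.31×10^5; ε/D = 4.72×10^-4; f = 0.01714
h_f = f(L/D)V²/2g = 15.72 m
Total head H = z + h_f = 33.0 + 15.72 = 48.72 m
P_hyd = ρgQH = 823.0·9.81·0.642·48.72 = 252.5 kW
P_shaft = P_hyd/η = 252.5/0.66 = 382.6 kW

P_shaft ≈ 383 kW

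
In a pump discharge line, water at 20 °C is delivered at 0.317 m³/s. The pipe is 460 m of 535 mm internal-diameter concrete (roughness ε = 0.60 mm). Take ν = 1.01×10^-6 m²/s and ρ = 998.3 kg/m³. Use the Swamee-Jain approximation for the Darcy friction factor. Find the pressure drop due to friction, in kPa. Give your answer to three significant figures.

V = 4Q/(πD²) = 4·0.317/(π·0.535²) = 1.410 m/s
Re = VD/ν = 1.410·0.535/1.01×10^-6 = 7.47×10^5 → turbulent
ε/D = 0.60/535 = 0.00112
Swamee-Jain: f = 0.02067
h_f = f(L/D)V²/(2g) = 0.02067·(460/0.535)·1.410²/(2·9.81) = 1.801 m
Δp = ρg·h_f = 998.3·9.81·1.801 = 17.64 kPa

Δp ≈ 17.6 kPa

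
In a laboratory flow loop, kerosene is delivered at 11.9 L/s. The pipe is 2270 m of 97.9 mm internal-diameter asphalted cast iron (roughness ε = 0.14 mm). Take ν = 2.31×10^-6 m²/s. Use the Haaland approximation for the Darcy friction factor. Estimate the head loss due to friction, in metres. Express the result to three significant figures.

V = 4Q/(πD²) = 4·0.0119/(π·0.0979²) = 1.581 m/s
Re = VD/ν = 1.581·0.0979/2.31×10^-6 = 6.70×10^4 → turbulent
ε/D = 0.14/97.9 = 0.00143
Haaland: f = 0.02414
h_f = f(L/D)V²/(2g) = 0.02414·(2270/0.0979)·1.581²/(2·9.81) = 71.31 m

h_f ≈ 71.3 m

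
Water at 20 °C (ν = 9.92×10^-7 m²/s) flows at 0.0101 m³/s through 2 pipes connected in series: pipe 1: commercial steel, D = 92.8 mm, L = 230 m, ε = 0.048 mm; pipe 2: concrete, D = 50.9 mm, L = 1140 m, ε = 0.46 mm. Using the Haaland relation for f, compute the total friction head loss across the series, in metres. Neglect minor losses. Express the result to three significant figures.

Pipe 1: V = 1.493 m/s, Re = 1.40×10^5, ε/D = 5.17×10^-4, f = 0.01938, h_1 = f(L/D)V²/2g = 5.458 m
Pipe 2: V = 4.964 m/s, Re = 2.55×10^5, ε/D = 0.00904, f = 0.03695, h_2 = f(L/D)V²/2g = 1039 m
Series → Q common, losses add: H = Σh = 1045 m

H ≈ 1040 m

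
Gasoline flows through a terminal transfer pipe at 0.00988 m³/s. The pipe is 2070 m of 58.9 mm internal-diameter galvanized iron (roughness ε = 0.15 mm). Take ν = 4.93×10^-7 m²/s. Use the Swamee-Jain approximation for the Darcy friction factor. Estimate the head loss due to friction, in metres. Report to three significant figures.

h_f ≈ 600 m

V = 4Q/(πD²) = 4·0.00988/(π·0.0589²) = 3.626 m/s
Re = VD/ν = 3.626·0.0589/4.93×10^-7 = 4.33×10^5 → turbulent
ε/D = 0.15/58.9 = 0.00255
Swamee-Jain: f = 0.02548
h_f = f(L/D)V²/(2g) = 0.02548·(2070/0.0589)·3.626²/(2·9.81) = 600.0 m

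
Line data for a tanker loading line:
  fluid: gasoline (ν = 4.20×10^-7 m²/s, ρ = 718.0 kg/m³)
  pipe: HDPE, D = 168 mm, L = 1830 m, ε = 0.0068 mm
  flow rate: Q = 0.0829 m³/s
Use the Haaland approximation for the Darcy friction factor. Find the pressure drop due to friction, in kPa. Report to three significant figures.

V = 4Q/(πD²) = 4·0.0829/(π·0.168²) = 3.740 m/s
Re = VD/ν = 3.740·0.168/4.20×10^-7 = 1.50×10^6 → turbulent
ε/D = 0.0068/168 = 4.05×10^-5
Haaland: f = 0.01181
h_f = f(L/D)V²/(2g) = 0.01181·(1830/0.168)·3.740²/(2·9.81) = 91.71 m
Δp = ρg·h_f = 718.0·9.81·91.71 = 645.9 kPa

Δp ≈ 646 kPa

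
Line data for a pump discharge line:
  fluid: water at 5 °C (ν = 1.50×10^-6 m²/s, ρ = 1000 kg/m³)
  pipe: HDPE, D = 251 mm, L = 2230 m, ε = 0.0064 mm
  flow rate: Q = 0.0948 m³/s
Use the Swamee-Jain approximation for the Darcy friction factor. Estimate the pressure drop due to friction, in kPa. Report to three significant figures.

V = 4Q/(πD²) = 4·0.0948/(π·0.251²) = 1.916 m/s
Re = VD/ν = 1.916·0.251/1.50×10^-6 = 3.21×10^5 → turbulent
ε/D = 0.0064/251 = 2.55×10^-5
Swamee-Jain: f = 0.01450
h_f = f(L/D)V²/(2g) = 0.01450·(2230/0.251)·1.916²/(2·9.81) = 24.11 m
Δp = ρg·h_f = 1000·9.81·24.11 = 236.5 kPa

Δp ≈ 236 kPa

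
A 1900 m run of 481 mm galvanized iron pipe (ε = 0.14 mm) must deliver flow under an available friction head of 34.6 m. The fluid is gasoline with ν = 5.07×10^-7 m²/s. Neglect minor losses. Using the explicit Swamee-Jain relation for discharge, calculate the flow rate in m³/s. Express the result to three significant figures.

Q ≈ 0.613 m³/s

Swamee-Jain (Type II): Q = -0.965·√(gD⁵h_f/L)·ln[ε/(3.7D) + √(3.17ν²L/(gD³h_f))]
√(gD⁵h_f/L) = √(9.81·0.481⁵·34.6/1900) = 0.06782
ε/(3.7D) = 7.87×10^-5; √(3.17ν²L/(gD³h_f)) = 6.40×10^-6
Q = -0.965·0.06782·ln(8.507×10^-5) = 0.6134 m³/s
Check: V = 3.38 m/s, Re = 3.20×10^6, f = 0.01515, h_f = 34.8 m ≈ 34.6 m ✓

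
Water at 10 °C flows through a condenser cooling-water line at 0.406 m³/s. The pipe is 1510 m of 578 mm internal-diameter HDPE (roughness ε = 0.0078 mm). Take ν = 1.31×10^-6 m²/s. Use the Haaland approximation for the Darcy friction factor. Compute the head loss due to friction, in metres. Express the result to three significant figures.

h_f ≈ 4.00 m

V = 4Q/(πD²) = 4·0.406/(π·0.578²) = 1.547 m/s
Re = VD/ν = 1.547·0.578/1.31×10^-6 = 6.83×10^5 → turbulent
ε/D = 0.0078/578 = 1.35×10^-5
Haaland: f = 0.01256
h_f = f(L/D)V²/(2g) = 0.01256·(1510/0.578)·1.547²/(2·9.81) = 4.003 m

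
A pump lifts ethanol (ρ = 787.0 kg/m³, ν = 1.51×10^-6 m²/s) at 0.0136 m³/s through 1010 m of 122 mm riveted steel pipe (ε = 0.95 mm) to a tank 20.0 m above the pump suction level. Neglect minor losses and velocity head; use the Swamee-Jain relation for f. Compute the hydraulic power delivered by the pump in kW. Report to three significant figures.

V = 4Q/(πD²) = 1.163 m/s; Re = 9.40×10^4; ε/D = 0.00779; f = 0.03590
h_f = f(L/D)V²/2g = 20.50 m
Total head H = z + h_f = 20.0 + 20.50 = 40.50 m
P_hyd = ρgQH = 787.0·9.81·0.0136·40.50 = 4.253 kW

P_hyd ≈ 4.25 kW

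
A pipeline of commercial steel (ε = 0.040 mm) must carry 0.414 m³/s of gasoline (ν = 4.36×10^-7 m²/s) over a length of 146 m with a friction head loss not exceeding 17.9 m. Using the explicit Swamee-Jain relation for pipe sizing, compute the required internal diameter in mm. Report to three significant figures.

D ≈ 276 mm

Swamee-Jain (Type III): D = 0.66·[ε^1.25·(LQ²/(gh_f))^4.75 + ν·Q^9.4·(L/(gh_f))^5.2]^0.04
LQ²/(gh_f) = 0.1425; L/(gh_f) = 0.8314
Term 1 = ε^1.25·(…)^4.75 = 3.04×10^-10; Term 2 = ν·Q^9.4·(…)^5.2 = 4.19×10^-11
D = 0.66·(3.04×10^-10 + 4.19×10^-11)^0.04 = 0.2761 m = 276 mm
Check: V = 6.91 m/s, Re = 4.38×10^6, f = 0.01324, h_f = 17.1 m ≈ 17.9 m ✓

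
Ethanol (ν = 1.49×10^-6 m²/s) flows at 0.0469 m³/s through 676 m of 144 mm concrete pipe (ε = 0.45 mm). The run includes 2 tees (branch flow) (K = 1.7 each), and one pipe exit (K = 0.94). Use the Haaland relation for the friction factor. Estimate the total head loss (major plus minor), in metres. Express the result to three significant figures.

H_L ≈ 55.3 m

V = 4Q/(πD²) = 2.880 m/s; V²/2g = 0.4227 m
Re = 2.78×10^5, ε/D = 0.00313 → f = 0.02694 (Haaland)
Major: h_f = f(L/D)·V²/2g = 0.02694·4694·0.4227 = 53.46 m
Minor: ΣK = 4.34; h_m = ΣK·V²/2g = 1.834 m
Total H_L = 53.46 + 1.834 = 55.30 m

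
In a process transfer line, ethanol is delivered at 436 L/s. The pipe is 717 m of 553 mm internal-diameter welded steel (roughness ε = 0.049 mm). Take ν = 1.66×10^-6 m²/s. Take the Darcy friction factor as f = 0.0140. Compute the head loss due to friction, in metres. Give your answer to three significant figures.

V = 4Q/(πD²) = 4·0.436/(π·0.553²) = 1.815 m/s
h_f = f(L/D)V²/(2g) = 0.01400·(717/0.553)·1.815²/(2·9.81) = 3.049 m

h_f ≈ 3.05 m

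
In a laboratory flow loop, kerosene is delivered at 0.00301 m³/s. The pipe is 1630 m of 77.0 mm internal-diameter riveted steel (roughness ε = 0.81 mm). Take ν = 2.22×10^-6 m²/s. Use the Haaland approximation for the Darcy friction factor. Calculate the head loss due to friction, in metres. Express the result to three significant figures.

h_f ≈ 18.5 m

V = 4Q/(πD²) = 4·0.00301/(π·0.0770²) = 0.6464 m/s
Re = VD/ν = 0.6464·0.0770/2.22×10^-6 = 2.24×10^4 → turbulent
ε/D = 0.81/77.0 = 0.0105
Haaland: f = 0.04097
h_f = f(L/D)V²/(2g) = 0.04097·(1630/0.0770)·0.6464²/(2·9.81) = 18.47 m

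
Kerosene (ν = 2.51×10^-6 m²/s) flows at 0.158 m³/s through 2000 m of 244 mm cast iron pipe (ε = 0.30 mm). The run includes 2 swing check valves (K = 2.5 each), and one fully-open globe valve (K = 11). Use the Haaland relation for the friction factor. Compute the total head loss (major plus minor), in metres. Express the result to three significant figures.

V = 4Q/(πD²) = 3.379 m/s; V²/2g = 0.5819 m
Re = 3.28×10^5, ε/D = 0.00123 → f = 0.02138 (Haaland)
Major: h_f = f(L/D)·V²/2g = 0.02138·8197·0.5819 = 102.0 m
Minor: ΣK = 16.0; h_m = ΣK·V²/2g = 9.311 m
Total H_L = 102.0 + 9.311 = 111.3 m

H_L ≈ 111 m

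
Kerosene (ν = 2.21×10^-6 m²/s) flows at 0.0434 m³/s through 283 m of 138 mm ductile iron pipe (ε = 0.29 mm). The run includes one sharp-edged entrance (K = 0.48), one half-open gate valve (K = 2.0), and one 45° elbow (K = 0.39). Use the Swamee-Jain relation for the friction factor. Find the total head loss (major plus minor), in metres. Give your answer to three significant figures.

V = 4Q/(πD²) = 2.902 m/s; V²/2g = 0.4291 m
Re = 1.81×10^5, ε/D = 0.00210 → f = 0.02486 (Swamee-Jain)
Major: h_f = f(L/D)·V²/2g = 0.02486·2051·0.4291 = 21.88 m
Minor: ΣK = 2.87; h_m = ΣK·V²/2g = 1.232 m
Total H_L = 21.88 + 1.232 = 23.11 m

H_L ≈ 23.1 m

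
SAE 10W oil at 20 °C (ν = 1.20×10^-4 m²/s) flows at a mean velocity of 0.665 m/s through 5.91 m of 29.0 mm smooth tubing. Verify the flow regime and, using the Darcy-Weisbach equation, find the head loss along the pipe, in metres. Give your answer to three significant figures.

Re = VD/ν = 0.665·0.02900/1.20×10^-4 = 161 → laminar (Re < 2300)
f = 64/Re = 0.3982
h_f = f(L/D)V²/(2g) = 0.3982·(5.91/0.02900)·0.665²/(2·9.81) = 1.829 m

h_f ≈ 1.83 m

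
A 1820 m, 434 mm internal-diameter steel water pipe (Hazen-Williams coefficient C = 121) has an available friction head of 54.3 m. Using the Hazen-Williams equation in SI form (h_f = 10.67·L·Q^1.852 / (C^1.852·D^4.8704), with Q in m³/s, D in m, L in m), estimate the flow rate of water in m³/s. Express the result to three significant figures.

Q ≈ 0.563 m³/s

Rearranging: Q = [h_f·C^1.852·D^4.8704 / (10.67·L)]^(1/1.852)
Q = [54.3·121^1.852·0.434^4.8704 / (10.67·1820)]^0.540 = 0.5633 m³/s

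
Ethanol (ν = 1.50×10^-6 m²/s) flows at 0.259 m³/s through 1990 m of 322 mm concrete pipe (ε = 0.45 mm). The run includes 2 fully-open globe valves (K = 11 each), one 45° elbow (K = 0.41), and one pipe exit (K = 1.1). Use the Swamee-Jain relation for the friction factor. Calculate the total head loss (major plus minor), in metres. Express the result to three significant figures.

V = 4Q/(πD²) = 3.181 m/s; V²/2g = 0.5156 m
Re = 6.83×10^5, ε/D = 0.00140 → f = 0.02179 (Swamee-Jain)
Major: h_f = f(L/D)·V²/2g = 0.02179·6180·0.5156 = 69.43 m
Minor: ΣK = 23.5; h_m = ΣK·V²/2g = 12.12 m
Total H_L = 69.43 + 12.12 = 81.55 m

H_L ≈ 81.5 m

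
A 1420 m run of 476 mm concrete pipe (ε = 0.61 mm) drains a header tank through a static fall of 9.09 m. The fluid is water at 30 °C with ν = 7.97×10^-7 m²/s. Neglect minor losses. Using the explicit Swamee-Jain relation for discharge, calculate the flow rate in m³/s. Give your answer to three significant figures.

Swamee-Jain (Type II): Q = -0.965·√(gD⁵h_f/L)·ln[ε/(3.7D) + √(3.17ν²L/(gD³h_f))]
√(gD⁵h_f/L) = √(9.81·0.476⁵·9.09/1420) = 0.03917
ε/(3.7D) = 3.46×10^-4; √(3.17ν²L/(gD³h_f)) = 1.72×10^-5
Q = -0.965·0.03917·ln(3.636×10^-4) = 0.2994 m³/s
Check: V = 1.68 m/s, Re = 1.00×10^6, f = 0.02121, h_f = 9.13 m ≈ 9.09 m ✓

Q ≈ 0.299 m³/s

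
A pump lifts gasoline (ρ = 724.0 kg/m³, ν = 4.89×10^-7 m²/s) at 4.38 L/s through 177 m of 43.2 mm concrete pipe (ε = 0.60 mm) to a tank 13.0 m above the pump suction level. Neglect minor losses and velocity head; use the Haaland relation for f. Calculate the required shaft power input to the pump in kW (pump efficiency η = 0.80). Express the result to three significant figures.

P_shaft ≈ 3.61 kW

V = 4Q/(πD²) = 2.988 m/s; Re = 2.64×10^5; ε/D = 0.0139; f = 0.04276
h_f = f(L/D)V²/2g = 79.73 m
Total head H = z + h_f = 13.0 + 79.73 = 92.73 m
P_hyd = ρgQH = 724.0·9.81·0.00438·92.73 = 2.885 kW
P_shaft = P_hyd/η = 2.885/0.80 = 3.606 kW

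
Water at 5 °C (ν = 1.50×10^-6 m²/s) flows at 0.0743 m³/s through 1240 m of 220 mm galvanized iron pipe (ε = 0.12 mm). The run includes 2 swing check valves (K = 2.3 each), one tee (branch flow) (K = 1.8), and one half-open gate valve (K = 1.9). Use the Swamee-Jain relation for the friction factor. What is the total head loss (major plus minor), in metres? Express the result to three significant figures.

V = 4Q/(πD²) = 1.955 m/s; V²/2g = 0.1947 m
Re = 2.87×10^5, ε/D = 5.45×10^-4 → f = 0.01864 (Swamee-Jain)
Major: h_f = f(L/D)·V²/2g = 0.01864·5636·0.1947 = 20.46 m
Minor: ΣK = 8.30; h_m = ΣK·V²/2g = 1.616 m
Total H_L = 20.46 + 1.616 = 22.08 m

H_L ≈ 22.1 m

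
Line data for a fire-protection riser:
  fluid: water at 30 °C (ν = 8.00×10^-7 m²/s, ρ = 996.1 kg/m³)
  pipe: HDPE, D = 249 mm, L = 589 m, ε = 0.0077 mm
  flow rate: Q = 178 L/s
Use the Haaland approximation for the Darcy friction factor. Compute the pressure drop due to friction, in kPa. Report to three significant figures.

Δp ≈ 188 kPa

V = 4Q/(πD²) = 4·0.178/(π·0.249²) = 3.655 m/s
Re = VD/ν = 3.655·0.249/8.00×10^-7 = 1.14×10^6 → turbulent
ε/D = 0.0077/249 = 3.09×10^-5
Haaland: f = 0.01197
h_f = f(L/D)V²/(2g) = 0.01197·(589/0.249)·3.655²/(2·9.81) = 19.29 m
Δp = ρg·h_f = 996.1·9.81·19.29 = 188.5 kPa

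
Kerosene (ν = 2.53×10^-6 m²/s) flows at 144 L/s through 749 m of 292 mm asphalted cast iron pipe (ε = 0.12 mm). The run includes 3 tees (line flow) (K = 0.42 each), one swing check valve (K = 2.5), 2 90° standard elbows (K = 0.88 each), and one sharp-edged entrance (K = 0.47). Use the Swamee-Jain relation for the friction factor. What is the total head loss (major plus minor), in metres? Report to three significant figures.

H_L ≈ 12.3 m

V = 4Q/(πD²) = 2.150 m/s; V²/2g = 0.2357 m
Re = 2.48×10^5, ε/D = 4.11×10^-4 → f = 0.01808 (Swamee-Jain)
Major: h_f = f(L/D)·V²/2g = 0.01808·2565·0.2357 = 10.93 m
Minor: ΣK = 5.99; h_m = ΣK·V²/2g = 1.412 m
Total H_L = 10.93 + 1.412 = 12.34 m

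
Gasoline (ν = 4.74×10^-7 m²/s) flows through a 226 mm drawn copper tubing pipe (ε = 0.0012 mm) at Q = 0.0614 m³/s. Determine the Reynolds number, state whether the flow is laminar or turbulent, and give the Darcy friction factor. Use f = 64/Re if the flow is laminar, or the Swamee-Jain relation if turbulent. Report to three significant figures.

V = 4Q/(πD²) = 1.531 m/s
Re = VD/ν = 1.531·0.226/4.74×10^-7 = 7.30×10^5
Re > 4000 → turbulent; ε/D = 5.31×10^-6
Swamee-Jain: f = 0.01236

Re ≈ 7.30×10^5; turbulent; f ≈ 0.0124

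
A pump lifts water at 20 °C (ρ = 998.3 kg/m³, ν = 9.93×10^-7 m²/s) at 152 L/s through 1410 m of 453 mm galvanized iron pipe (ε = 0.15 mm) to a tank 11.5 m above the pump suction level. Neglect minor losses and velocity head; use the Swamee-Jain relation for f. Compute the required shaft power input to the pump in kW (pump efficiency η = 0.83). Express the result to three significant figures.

V = 4Q/(πD²) = 0.9431 m/s; Re = 4.30×10^5; ε/D = 3.31×10^-4; f = 0.01679
h_f = f(L/D)V²/2g = 2.369 m
Total head H = z + h_f = 11.5 + 2.369 = 13.87 m
P_hyd = ρgQH = 998.3·9.81·0.152·13.87 = 20.64 kW
P_shaft = P_hyd/η = 20.64/0.83 = 24.87 kW

P_shaft ≈ 24.9 kW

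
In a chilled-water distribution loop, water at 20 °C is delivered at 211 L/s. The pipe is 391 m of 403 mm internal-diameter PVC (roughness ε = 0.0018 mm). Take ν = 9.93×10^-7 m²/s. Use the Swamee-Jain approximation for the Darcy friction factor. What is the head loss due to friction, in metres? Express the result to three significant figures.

V = 4Q/(πD²) = 4·0.211/(π·0.403²) = 1.654 m/s
Re = VD/ν = 1.654·0.403/9.93×10^-7 = 6.71×10^5 → turbulent
ε/D = 0.0018/403 = 4.47×10^-6
Swamee-Jain: f = 0.01251
h_f = f(L/D)V²/(2g) = 0.01251·(391/0.403)·1.654²/(2·9.81) = 1.693 m

h_f ≈ 1.69 m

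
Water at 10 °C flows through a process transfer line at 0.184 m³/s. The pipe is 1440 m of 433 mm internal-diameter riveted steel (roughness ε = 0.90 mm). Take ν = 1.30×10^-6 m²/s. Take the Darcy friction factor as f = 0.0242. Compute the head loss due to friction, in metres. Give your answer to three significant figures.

h_f ≈ 6.40 m

V = 4Q/(πD²) = 4·0.184/(π·0.433²) = 1.250 m/s
h_f = f(L/D)V²/(2g) = 0.02420·(1440/0.433)·1.250²/(2·9.81) = 6.405 m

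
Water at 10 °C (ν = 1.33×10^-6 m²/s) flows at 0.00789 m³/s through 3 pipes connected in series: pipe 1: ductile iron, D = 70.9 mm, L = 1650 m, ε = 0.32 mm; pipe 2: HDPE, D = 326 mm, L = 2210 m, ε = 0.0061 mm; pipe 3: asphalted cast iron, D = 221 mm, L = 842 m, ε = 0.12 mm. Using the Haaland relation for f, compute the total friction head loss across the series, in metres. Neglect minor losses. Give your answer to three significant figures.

Pipe 1: V = 1.998 m/s, Re = 1.07×10^5, ε/D = 0.00451, f = 0.03036, h_1 = f(L/D)V²/2g = 143.8 m
Pipe 2: V = 0.09453 m/s, Re = 2.32×10^4, ε/D = 1.87×10^-5, f = 0.02485, h_2 = f(L/D)V²/2g = 0.07672 m
Pipe 3: V = 0.2057 m/s, Re = 3.42×10^4, ε/D = 5.43×10^-4, f = 0.02396, h_3 = f(L/D)V²/2g = 0.1968 m
Series → Q common, losses add: H = Σh = 144.1 m

H ≈ 144 m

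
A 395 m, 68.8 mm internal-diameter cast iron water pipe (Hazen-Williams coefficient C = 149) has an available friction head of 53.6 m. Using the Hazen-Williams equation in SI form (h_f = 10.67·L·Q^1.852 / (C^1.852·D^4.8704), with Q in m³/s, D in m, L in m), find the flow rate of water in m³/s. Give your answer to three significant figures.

Rearranging: Q = [h_f·C^1.852·D^4.8704 / (10.67·L)]^(1/1.852)
Q = [53.6·149^1.852·0.0688^4.8704 / (10.67·395)]^0.540 = 0.01238 m³/s

Q ≈ 0.0124 m³/s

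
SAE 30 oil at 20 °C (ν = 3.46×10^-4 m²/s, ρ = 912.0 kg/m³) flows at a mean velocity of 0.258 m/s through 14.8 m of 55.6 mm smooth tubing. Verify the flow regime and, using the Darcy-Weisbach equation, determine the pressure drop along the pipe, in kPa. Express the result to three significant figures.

Δp ≈ 12.5 kPa

Re = VD/ν = 0.258·0.05560/3.46×10^-4 = 41.5 → laminar (Re < 2300)
f = 64/Re = 1.544
h_f = f(L/D)V²/(2g) = 1.544·(14.8/0.05560)·0.258²/(2·9.81) = 1.394 m
Δp = ρg·h_f = 912.0·9.81·1.394 = 12.47 kPa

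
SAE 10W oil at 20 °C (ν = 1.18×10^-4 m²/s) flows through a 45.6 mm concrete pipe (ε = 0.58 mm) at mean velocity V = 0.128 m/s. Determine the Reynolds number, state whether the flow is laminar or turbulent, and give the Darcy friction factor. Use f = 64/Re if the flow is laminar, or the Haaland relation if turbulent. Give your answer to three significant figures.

Re = VD/ν = 0.1280·0.0456/1.18×10^-4 = 49.5
Re < 2300 → laminar → f = 64/Re = 1.294

Re ≈ 49.5; laminar; f = 64/Re ≈ 1.29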